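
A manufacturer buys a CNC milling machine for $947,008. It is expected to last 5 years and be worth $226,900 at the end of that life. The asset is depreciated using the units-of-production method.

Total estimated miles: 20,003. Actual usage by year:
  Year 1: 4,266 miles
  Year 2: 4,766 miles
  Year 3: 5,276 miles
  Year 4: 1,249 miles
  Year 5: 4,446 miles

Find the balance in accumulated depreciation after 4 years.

Depreciable base = $947,008 − $226,900 = $720,108.
Rate = $720,108 / 20,003 miles = $36 per mile.
Year 1: 4,266 × $36 = $153,576. Book value $793,432.
Year 2: 4,766 × $36 = $171,576. Book value $621,856.
Year 3: 5,276 × $36 = $189,936. Book value $431,920.
Year 4: 1,249 × $36 = $44,964. Book value $386,956.
Accumulated through year 4 = $947,008 − $386,956 = $560,052.

$560,052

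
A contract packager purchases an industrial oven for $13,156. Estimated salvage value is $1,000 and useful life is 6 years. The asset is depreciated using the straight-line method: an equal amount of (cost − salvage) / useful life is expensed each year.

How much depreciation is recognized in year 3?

Depreciable base = $13,156 − $1,000 = $12,156.
Annual expense = $12,156 / 6 = $2,026.

$2,026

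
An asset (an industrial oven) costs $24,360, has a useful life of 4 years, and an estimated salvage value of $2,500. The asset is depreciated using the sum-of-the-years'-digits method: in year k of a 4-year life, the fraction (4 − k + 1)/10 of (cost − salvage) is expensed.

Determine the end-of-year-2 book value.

$9,058

Depreciable base = $24,360 − $2,500 = $21,860.
Sum of the years' digits = 4+3+2+1 = 10.
Year 1: $21,860 × 4/10 = $8,744. Book value $15,616.
Year 2: $21,860 × 3/10 = $6,558. Book value $9,058.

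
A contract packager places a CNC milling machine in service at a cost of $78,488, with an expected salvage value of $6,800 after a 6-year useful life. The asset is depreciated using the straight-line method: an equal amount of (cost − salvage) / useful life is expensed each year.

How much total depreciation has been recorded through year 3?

Depreciable base = $78,488 − $6,800 = $71,688.
Annual expense = $71,688 / 6 = $11,948.
End of year 1: book value $66,540.
End of year 2: book value $54,592.
End of year 3: book value $42,644.
Accumulated through year 3 = $78,488 − $42,644 = $35,844.

$35,844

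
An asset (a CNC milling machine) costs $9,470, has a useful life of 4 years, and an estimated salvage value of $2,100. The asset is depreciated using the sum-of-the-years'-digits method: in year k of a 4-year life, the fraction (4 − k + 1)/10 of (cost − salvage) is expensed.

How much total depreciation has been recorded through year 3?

Depreciable base = $9,470 − $2,100 = $7,370.
Sum of the years' digits = 4+3+2+1 = 10.
Year 1: $7,370 × 4/10 = $2,948. Book value $6,522.
Year 2: $7,370 × 3/10 = $2,211. Book value $4,311.
Year 3: $7,370 × 2/10 = $1,474. Book value $2,837.
Accumulated through year 3 = $9,470 − $2,837 = $6,633.

$6,633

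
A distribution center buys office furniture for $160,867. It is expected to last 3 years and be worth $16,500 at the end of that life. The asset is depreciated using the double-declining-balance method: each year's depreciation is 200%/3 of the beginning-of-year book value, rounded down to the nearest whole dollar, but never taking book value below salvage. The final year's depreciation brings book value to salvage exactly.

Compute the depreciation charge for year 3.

Depreciable base = $160,867 − $16,500 = $144,367.
Year 1: ⌊$160,867 × 200%/3⌋ = $107,244. Book value $53,623.
Year 2: ⌊$53,623 × 200%/3⌋ = $35,748. Book value $17,875.
Year 3 (final): $17,875 − $16,500 = $1,375. Book value $16,500.

$1,375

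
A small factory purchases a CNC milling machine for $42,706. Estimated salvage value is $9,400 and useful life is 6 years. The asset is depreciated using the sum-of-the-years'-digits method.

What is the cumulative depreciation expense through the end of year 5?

Depreciable base = $42,706 − $9,400 = $33,306.
Sum of the years' digits = 6+5+4+3+2+1 = 21.
Year 1: $33,306 × 6/21 = $9,516. Book value $33,190.
Year 2: $33,306 × 5/21 = $7,930. Book value $25,260.
Year 3: $33,306 × 4/21 = $6,344. Book value $18,916.
Year 4: $33,306 × 3/21 = $4,758. Book value $14,158.
Year 5: $33,306 × 2/21 = $3,172. Book value $10,986.
Accumulated through year 5 = $42,706 − $10,986 = $31,720.

$31,720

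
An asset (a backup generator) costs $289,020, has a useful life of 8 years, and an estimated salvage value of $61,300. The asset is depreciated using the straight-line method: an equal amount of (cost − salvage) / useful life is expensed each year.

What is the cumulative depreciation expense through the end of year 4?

$113,860

Depreciable base = $289,020 − $61,300 = $227,720.
Annual expense = $227,720 / 8 = $28,465.
End of year 1: book value $260,555.
End of year 2: book value $232,090.
End of year 3: book value $203,625.
End of year 4: book value $175,160.
Accumulated through year 4 = $289,020 − $175,160 = $113,860.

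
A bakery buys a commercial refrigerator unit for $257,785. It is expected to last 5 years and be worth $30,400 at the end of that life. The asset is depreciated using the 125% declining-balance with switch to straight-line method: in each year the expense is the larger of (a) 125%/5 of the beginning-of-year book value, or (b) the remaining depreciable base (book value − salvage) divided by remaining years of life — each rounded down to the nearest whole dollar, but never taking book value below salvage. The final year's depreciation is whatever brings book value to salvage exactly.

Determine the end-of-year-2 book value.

Depreciable base = $257,785 − $30,400 = $227,385.
Year 1: DB = ⌊$257,785 × 125%/5⌋ = $64,446; SL = ⌊$227,385/5⌋ = $45,477 → take DB $64,446. Book value $193,339.
Year 2: DB = ⌊$193,339 × 125%/5⌋ = $48,334; SL = ⌊$162,939/4⌋ = $40,734 → take DB $48,334. Book value $145,005.

$145,005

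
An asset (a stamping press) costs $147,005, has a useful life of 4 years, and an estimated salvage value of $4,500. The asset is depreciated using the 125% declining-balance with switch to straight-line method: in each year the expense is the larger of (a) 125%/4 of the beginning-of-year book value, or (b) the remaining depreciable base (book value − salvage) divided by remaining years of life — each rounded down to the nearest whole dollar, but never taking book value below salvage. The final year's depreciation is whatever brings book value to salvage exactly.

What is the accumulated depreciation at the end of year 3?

Depreciable base = $147,005 − $4,500 = $142,505.
Year 1: DB = ⌊$147,005 × 125%/4⌋ = $45,939; SL = ⌊$142,505/4⌋ = $35,626 → take DB $45,939. Book value $101,066.
Year 2: DB = ⌊$101,066 × 125%/4⌋ = $31,583; SL = ⌊$96,566/3⌋ = $32,188 → take SL $32,188. Book value $68,878.
Year 3: DB = ⌊$68,878 × 125%/4⌋ = $21,524; SL = ⌊$64,378/2⌋ = $32,189 → take SL $32,189. Book value $36,689.
Accumulated through year 3 = $147,005 − $36,689 = $110,316.

$110,316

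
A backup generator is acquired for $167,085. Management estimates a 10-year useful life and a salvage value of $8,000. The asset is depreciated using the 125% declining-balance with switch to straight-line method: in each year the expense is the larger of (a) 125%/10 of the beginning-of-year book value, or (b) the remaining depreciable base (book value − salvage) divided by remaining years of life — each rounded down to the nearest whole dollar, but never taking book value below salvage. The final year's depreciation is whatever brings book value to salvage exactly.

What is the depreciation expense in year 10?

Depreciable base = $167,085 − $8,000 = $159,085.
Year 1: DB = ⌊$167,085 × 125%/10⌋ = $20,885; SL = ⌊$159,085/10⌋ = $15,908 → take DB $20,885. Book value $146,200.
Year 2: DB = ⌊$146,200 × 125%/10⌋ = $18,275; SL = ⌊$138,200/9⌋ = $15,355 → take DB $18,275. Book value $127,925.
Year 3: DB = ⌊$127,925 × 125%/10⌋ = $15,990; SL = ⌊$119,925/8⌋ = $14,990 → take DB $15,990. Book value $111,935.
Year 4: DB = ⌊$111,935 × 125%/10⌋ = $13,991; SL = ⌊$103,935/7⌋ = $14,847 → take SL $14,847. Book value $97,088.
Year 5: DB = ⌊$97,088 × 125%/10⌋ = $12,136; SL = ⌊$89,088/6⌋ = $14,848 → take SL $14,848. Book value $82,240.
Year 6: DB = ⌊$82,240 × 125%/10⌋ = $10,280; SL = ⌊$74,240/5⌋ = $14,848 → take SL $14,848. Book value $67,392.
Year 7: DB = ⌊$67,392 × 125%/10⌋ = $8,424; SL = ⌊$59,392/4⌋ = $14,848 → take SL $14,848. Book value $52,544.
Year 8: DB = ⌊$52,544 × 125%/10⌋ = $6,568; SL = ⌊$44,544/3⌋ = $14,848 → take SL $14,848. Book value $37,696.
Year 9: DB = ⌊$37,696 × 125%/10⌋ = $4,712; SL = ⌊$29,696/2⌋ = $14,848 → take SL $14,848. Book value $22,848.
Year 10 (final): $22,848 − $8,000 = $14,848. Book value $8,000.

$14,848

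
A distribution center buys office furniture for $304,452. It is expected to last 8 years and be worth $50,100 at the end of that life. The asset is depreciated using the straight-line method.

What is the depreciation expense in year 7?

$31,794

Depreciable base = $304,452 − $50,100 = $254,352.
Annual expense = $254,352 / 8 = $31,794.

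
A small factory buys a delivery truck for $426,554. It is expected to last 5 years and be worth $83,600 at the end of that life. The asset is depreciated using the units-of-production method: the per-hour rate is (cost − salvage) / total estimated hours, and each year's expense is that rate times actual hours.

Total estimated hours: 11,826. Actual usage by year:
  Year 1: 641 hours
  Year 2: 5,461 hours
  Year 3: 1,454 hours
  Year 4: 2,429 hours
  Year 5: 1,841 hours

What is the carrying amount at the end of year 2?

Depreciable base = $426,554 − $83,600 = $342,954.
Rate = $342,954 / 11,826 hours = $29 per hour.
Year 1: 641 × $29 = $18,589. Book value $407,965.
Year 2: 5,461 × $29 = $158,369. Book value $249,596.

$249,596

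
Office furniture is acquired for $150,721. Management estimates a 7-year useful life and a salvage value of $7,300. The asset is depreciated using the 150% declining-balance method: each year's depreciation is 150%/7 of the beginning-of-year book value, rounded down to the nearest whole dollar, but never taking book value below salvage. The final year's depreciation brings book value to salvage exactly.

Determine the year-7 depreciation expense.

$28,164

Depreciable base = $150,721 − $7,300 = $143,421.
Year 1: ⌊$150,721 × 150%/7⌋ = $32,297. Book value $118,424.
Year 2: ⌊$118,424 × 150%/7⌋ = $25,376. Book value $93,048.
Year 3: ⌊$93,048 × 150%/7⌋ = $19,938. Book value $73,110.
Year 4: ⌊$73,110 × 150%/7⌋ = $15,666. Book value $57,444.
Year 5: ⌊$57,444 × 150%/7⌋ = $12,309. Book value $45,135.
Year 6: ⌊$45,135 × 150%/7⌋ = $9,671. Book value $35,464.
Year 7 (final): $35,464 − $7,300 = $28,164. Book value $7,300.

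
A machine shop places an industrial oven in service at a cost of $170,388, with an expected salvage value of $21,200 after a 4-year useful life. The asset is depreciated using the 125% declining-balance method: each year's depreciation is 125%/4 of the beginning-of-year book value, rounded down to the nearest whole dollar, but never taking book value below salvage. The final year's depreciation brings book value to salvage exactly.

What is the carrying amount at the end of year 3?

$55,369

Depreciable base = $170,388 − $21,200 = $149,188.
Year 1: ⌊$170,388 × 125%/4⌋ = $53,246. Book value $117,142.
Year 2: ⌊$117,142 × 125%/4⌋ = $36,606. Book value $80,536.
Year 3: ⌊$80,536 × 125%/4⌋ = $25,167. Book value $55,369.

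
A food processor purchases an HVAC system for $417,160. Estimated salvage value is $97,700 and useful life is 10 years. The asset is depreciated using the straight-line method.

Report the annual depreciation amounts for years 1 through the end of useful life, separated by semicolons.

Depreciable base = $417,160 − $97,700 = $319,460.
Annual expense = $319,460 / 10 = $31,946.
End of year 1: book value $385,214.
End of year 2: book value $353,268.
End of year 3: book value $321,322.
End of year 4: book value $289,376.
End of year 5: book value $257,430.
End of year 6: book value $225,484.
End of year 7: book value $193,538.
End of year 8: book value $161,592.
End of year 9: book value $129,646.
End of year 10: book value $97,700.

$31,946; $31,946; $31,946; $31,946; $31,946; $31,946; $31,946; $31,946; $31,946; $31,946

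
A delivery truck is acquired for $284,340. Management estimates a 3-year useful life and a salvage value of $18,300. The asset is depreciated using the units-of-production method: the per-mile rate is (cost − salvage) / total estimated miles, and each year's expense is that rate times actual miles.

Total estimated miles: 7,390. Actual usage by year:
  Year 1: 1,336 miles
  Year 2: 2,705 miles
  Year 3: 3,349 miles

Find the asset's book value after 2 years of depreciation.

$138,864

Depreciable base = $284,340 − $18,300 = $266,040.
Rate = $266,040 / 7,390 miles = $36 per mile.
Year 1: 1,336 × $36 = $48,096. Book value $236,244.
Year 2: 2,705 × $36 = $97,380. Book value $138,864.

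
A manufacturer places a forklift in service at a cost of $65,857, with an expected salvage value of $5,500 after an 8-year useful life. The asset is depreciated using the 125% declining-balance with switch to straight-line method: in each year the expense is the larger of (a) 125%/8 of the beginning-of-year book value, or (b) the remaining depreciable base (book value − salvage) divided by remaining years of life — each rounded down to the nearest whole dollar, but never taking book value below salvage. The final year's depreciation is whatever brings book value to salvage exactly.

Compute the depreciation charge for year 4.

Depreciable base = $65,857 − $5,500 = $60,357.
Year 1: DB = ⌊$65,857 × 125%/8⌋ = $10,290; SL = ⌊$60,357/8⌋ = $7,544 → take DB $10,290. Book value $55,567.
Year 2: DB = ⌊$55,567 × 125%/8⌋ = $8,682; SL = ⌊$50,067/7⌋ = $7,152 → take DB $8,682. Book value $46,885.
Year 3: DB = ⌊$46,885 × 125%/8⌋ = $7,325; SL = ⌊$41,385/6⌋ = $6,897 → take DB $7,325. Book value $39,560.
Year 4: DB = ⌊$39,560 × 125%/8⌋ = $6,181; SL = ⌊$34,060/5⌋ = $6,812 → take SL $6,812. Book value $32,748.

$6,812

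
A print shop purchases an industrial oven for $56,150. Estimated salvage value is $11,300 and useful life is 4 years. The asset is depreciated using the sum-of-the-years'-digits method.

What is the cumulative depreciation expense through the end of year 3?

$40,365

Depreciable base = $56,150 − $11,300 = $44,850.
Sum of the years' digits = 4+3+2+1 = 10.
Year 1: $44,850 × 4/10 = $17,940. Book value $38,210.
Year 2: $44,850 × 3/10 = $13,455. Book value $24,755.
Year 3: $44,850 × 2/10 = $8,970. Book value $15,785.
Accumulated through year 3 = $56,150 − $15,785 = $40,365.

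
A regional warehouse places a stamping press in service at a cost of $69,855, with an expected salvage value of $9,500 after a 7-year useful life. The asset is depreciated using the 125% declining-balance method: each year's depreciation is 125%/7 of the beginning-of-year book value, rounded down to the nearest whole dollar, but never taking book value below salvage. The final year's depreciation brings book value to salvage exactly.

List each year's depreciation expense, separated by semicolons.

$12,474; $10,246; $8,416; $6,914; $5,679; $4,665; $11,961

Depreciable base = $69,855 − $9,500 = $60,355.
Year 1: ⌊$69,855 × 125%/7⌋ = $12,474. Book value $57,381.
Year 2: ⌊$57,381 × 125%/7⌋ = $10,246. Book value $47,135.
Year 3: ⌊$47,135 × 125%/7⌋ = $8,416. Book value $38,719.
Year 4: ⌊$38,719 × 125%/7⌋ = $6,914. Book value $31,805.
Year 5: ⌊$31,805 × 125%/7⌋ = $5,679. Book value $26,126.
Year 6: ⌊$26,126 × 125%/7⌋ = $4,665. Book value $21,461.
Year 7 (final): $21,461 − $9,500 = $11,961. Book value $9,500.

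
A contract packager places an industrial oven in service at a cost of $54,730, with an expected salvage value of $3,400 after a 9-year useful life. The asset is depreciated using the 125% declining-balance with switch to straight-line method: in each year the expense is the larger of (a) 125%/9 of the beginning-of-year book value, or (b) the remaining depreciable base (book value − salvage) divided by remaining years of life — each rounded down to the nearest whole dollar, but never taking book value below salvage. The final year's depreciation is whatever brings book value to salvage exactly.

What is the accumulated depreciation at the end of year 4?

$25,040

Depreciable base = $54,730 − $3,400 = $51,330.
Year 1: DB = ⌊$54,730 × 125%/9⌋ = $7,601; SL = ⌊$51,330/9⌋ = $5,703 → take DB $7,601. Book value $47,129.
Year 2: DB = ⌊$47,129 × 125%/9⌋ = $6,545; SL = ⌊$43,729/8⌋ = $5,466 → take DB $6,545. Book value $40,584.
Year 3: DB = ⌊$40,584 × 125%/9⌋ = $5,636; SL = ⌊$37,184/7⌋ = $5,312 → take DB $5,636. Book value $34,948.
Year 4: DB = ⌊$34,948 × 125%/9⌋ = $4,853; SL = ⌊$31,548/6⌋ = $5,258 → take SL $5,258. Book value $29,690.
Accumulated through year 4 = $54,730 − $29,690 = $25,040.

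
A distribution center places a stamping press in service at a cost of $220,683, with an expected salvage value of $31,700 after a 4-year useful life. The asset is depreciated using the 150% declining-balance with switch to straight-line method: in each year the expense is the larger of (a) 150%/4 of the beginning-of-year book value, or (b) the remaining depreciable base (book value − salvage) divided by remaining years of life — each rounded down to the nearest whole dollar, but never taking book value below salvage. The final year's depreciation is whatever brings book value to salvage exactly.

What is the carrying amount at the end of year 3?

$53,879

Depreciable base = $220,683 − $31,700 = $188,983.
Year 1: DB = ⌊$220,683 × 150%/4⌋ = $82,756; SL = ⌊$188,983/4⌋ = $47,245 → take DB $82,756. Book value $137,927.
Year 2: DB = ⌊$137,927 × 150%/4⌋ = $51,722; SL = ⌊$106,227/3⌋ = $35,409 → take DB $51,722. Book value $86,205.
Year 3: DB = ⌊$86,205 × 150%/4⌋ = $32,326; SL = ⌊$54,505/2⌋ = $27,252 → take DB $32,326. Book value $53,879.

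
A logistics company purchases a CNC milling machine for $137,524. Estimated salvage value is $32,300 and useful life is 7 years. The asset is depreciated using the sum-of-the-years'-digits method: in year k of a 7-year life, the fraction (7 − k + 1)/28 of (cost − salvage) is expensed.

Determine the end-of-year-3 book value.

$69,880

Depreciable base = $137,524 − $32,300 = $105,224.
Sum of the years' digits = 7+6+5+4+3+2+1 = 28.
Year 1: $105,224 × 7/28 = $26,306. Book value $111,218.
Year 2: $105,224 × 6/28 = $22,548. Book value $88,670.
Year 3: $105,224 × 5/28 = $18,790. Book value $69,880.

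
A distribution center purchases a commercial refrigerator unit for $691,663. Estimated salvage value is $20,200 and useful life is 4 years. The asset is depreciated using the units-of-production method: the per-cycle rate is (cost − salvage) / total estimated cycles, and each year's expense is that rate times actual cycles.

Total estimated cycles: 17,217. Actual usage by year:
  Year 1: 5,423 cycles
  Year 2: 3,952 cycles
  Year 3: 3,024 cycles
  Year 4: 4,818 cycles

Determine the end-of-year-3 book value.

Depreciable base = $691,663 − $20,200 = $671,463.
Rate = $671,463 / 17,217 cycles = $39 per cycle.
Year 1: 5,423 × $39 = $211,497. Book value $480,166.
Year 2: 3,952 × $39 = $154,128. Book value $326,038.
Year 3: 3,024 × $39 = $117,936. Book value $208,102.

$208,102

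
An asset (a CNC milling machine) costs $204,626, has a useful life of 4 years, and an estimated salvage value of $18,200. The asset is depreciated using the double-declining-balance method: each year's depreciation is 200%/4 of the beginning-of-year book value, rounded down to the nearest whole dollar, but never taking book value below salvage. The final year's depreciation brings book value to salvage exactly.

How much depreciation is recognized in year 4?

$7,379

Depreciable base = $204,626 − $18,200 = $186,426.
Year 1: ⌊$204,626 × 200%/4⌋ = $102,313. Book value $102,313.
Year 2: ⌊$102,313 × 200%/4⌋ = $51,156. Book value $51,157.
Year 3: ⌊$51,157 × 200%/4⌋ = $25,578. Book value $25,579.
Year 4 (final): $25,579 − $18,200 = $7,379. Book value $18,200.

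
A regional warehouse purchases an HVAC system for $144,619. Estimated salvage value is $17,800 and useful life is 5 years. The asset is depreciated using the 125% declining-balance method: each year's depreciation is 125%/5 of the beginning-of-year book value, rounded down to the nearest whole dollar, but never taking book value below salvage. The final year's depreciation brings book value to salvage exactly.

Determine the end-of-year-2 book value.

Depreciable base = $144,619 − $17,800 = $126,819.
Year 1: ⌊$144,619 × 125%/5⌋ = $36,154. Book value $108,465.
Year 2: ⌊$108,465 × 125%/5⌋ = $27,116. Book value $81,349.

$81,349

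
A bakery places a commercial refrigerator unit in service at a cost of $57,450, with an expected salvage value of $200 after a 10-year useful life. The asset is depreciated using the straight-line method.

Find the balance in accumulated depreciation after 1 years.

$5,725

Depreciable base = $57,450 − $200 = $57,250.
Annual expense = $57,250 / 10 = $5,725.
End of year 1: book value $51,725.
Accumulated through year 1 = $57,450 − $51,725 = $5,725.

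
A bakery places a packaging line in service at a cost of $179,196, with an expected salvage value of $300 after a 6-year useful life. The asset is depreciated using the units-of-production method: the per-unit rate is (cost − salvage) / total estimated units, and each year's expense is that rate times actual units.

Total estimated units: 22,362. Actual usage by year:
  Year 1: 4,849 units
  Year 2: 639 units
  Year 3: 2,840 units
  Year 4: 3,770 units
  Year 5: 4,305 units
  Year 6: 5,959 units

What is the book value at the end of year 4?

$82,412

Depreciable base = $179,196 − $300 = $178,896.
Rate = $178,896 / 22,362 units = $8 per unit.
Year 1: 4,849 × $8 = $38,792. Book value $140,404.
Year 2: 639 × $8 = $5,112. Book value $135,292.
Year 3: 2,840 × $8 = $22,720. Book value $112,572.
Year 4: 3,770 × $8 = $30,160. Book value $82,412.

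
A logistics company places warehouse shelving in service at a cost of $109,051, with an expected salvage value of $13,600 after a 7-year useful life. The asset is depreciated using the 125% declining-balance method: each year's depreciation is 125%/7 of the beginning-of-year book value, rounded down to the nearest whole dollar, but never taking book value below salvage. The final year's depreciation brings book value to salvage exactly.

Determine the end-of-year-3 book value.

$60,443

Depreciable base = $109,051 − $13,600 = $95,451.
Year 1: ⌊$109,051 × 125%/7⌋ = $19,473. Book value $89,578.
Year 2: ⌊$89,578 × 125%/7⌋ = $15,996. Book value $73,582.
Year 3: ⌊$73,582 × 125%/7⌋ = $13,139. Book value $60,443.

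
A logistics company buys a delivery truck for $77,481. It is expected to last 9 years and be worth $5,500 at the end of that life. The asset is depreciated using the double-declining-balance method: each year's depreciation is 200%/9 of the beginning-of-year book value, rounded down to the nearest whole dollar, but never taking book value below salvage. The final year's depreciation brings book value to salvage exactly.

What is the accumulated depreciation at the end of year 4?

$49,126

Depreciable base = $77,481 − $5,500 = $71,981.
Year 1: ⌊$77,481 × 200%/9⌋ = $17,218. Book value $60,263.
Year 2: ⌊$60,263 × 200%/9⌋ = $13,391. Book value $46,872.
Year 3: ⌊$46,872 × 200%/9⌋ = $10,416. Book value $36,456.
Year 4: ⌊$36,456 × 200%/9⌋ = $8,101. Book value $28,355.
Accumulated through year 4 = $77,481 − $28,355 = $49,126.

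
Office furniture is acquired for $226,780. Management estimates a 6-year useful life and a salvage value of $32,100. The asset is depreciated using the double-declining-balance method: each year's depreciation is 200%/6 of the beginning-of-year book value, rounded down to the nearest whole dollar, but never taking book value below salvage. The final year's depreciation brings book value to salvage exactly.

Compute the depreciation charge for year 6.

$0

Depreciable base = $226,780 − $32,100 = $194,680.
Year 1: ⌊$226,780 × 200%/6⌋ = $75,593. Book value $151,187.
Year 2: ⌊$151,187 × 200%/6⌋ = $50,395. Book value $100,792.
Year 3: ⌊$100,792 × 200%/6⌋ = $33,597. Book value $67,195.
Year 4: ⌊$67,195 × 200%/6⌋ = $22,398. Book value $44,797.
Year 5: ⌊$44,797 × 200%/6⌋ = $14,932, capped at $12,697. Book value $32,100.
Year 6 (final): $32,100 − $32,100 = $0. Book value $32,100.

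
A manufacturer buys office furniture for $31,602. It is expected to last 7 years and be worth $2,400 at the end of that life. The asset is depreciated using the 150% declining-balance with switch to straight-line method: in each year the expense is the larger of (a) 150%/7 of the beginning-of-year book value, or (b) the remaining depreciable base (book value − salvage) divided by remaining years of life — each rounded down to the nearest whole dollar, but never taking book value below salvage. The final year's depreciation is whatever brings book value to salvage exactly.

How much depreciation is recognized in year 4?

$3,285

Depreciable base = $31,602 − $2,400 = $29,202.
Year 1: DB = ⌊$31,602 × 150%/7⌋ = $6,771; SL = ⌊$29,202/7⌋ = $4,171 → take DB $6,771. Book value $24,831.
Year 2: DB = ⌊$24,831 × 150%/7⌋ = $5,320; SL = ⌊$22,431/6⌋ = $3,738 → take DB $5,320. Book value $19,511.
Year 3: DB = ⌊$19,511 × 150%/7⌋ = $4,180; SL = ⌊$17,111/5⌋ = $3,422 → take DB $4,180. Book value $15,331.
Year 4: DB = ⌊$15,331 × 150%/7⌋ = $3,285; SL = ⌊$12,931/4⌋ = $3,232 → take DB $3,285. Book value $12,046.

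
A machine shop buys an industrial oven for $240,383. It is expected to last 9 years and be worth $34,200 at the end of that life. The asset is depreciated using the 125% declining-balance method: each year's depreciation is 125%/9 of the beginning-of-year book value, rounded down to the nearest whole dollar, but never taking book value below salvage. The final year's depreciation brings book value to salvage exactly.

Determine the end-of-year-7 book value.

$84,398

Depreciable base = $240,383 − $34,200 = $206,183.
Year 1: ⌊$240,383 × 125%/9⌋ = $33,386. Book value $206,997.
Year 2: ⌊$206,997 × 125%/9⌋ = $28,749. Book value $178,248.
Year 3: ⌊$178,248 × 125%/9⌋ = $24,756. Book value $153,492.
Year 4: ⌊$153,492 × 125%/9⌋ = $21,318. Book value $132,174.
Year 5: ⌊$132,174 × 125%/9⌋ = $18,357. Book value $113,817.
Year 6: ⌊$113,817 × 125%/9⌋ = $15,807. Book value $98,010.
Year 7: ⌊$98,010 × 125%/9⌋ = $13,612. Book value $84,398.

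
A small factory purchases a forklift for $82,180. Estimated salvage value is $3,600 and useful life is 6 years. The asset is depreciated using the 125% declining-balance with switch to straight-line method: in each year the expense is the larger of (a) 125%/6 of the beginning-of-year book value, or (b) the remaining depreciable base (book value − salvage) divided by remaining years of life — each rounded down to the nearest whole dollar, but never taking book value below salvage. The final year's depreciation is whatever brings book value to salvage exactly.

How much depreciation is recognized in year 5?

$11,977

Depreciable base = $82,180 − $3,600 = $78,580.
Year 1: DB = ⌊$82,180 × 125%/6⌋ = $17,120; SL = ⌊$78,580/6⌋ = $13,096 → take DB $17,120. Book value $65,060.
Year 2: DB = ⌊$65,060 × 125%/6⌋ = $13,554; SL = ⌊$61,460/5⌋ = $12,292 → take DB $13,554. Book value $51,506.
Year 3: DB = ⌊$51,506 × 125%/6⌋ = $10,730; SL = ⌊$47,906/4⌋ = $11,976 → take SL $11,976. Book value $39,530.
Year 4: DB = ⌊$39,530 × 125%/6⌋ = $8,235; SL = ⌊$35,930/3⌋ = $11,976 → take SL $11,976. Book value $27,554.
Year 5: DB = ⌊$27,554 × 125%/6⌋ = $5,740; SL = ⌊$23,954/2⌋ = $11,977 → take SL $11,977. Book value $15,577.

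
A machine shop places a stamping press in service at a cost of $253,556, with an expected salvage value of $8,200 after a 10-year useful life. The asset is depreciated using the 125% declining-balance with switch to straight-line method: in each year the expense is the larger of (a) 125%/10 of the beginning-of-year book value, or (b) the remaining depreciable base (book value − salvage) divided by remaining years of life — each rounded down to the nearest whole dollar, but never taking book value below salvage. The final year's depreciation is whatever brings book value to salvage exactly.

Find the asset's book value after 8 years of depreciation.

$54,390

Depreciable base = $253,556 − $8,200 = $245,356.
Year 1: DB = ⌊$253,556 × 125%/10⌋ = $31,694; SL = ⌊$245,356/10⌋ = $24,535 → take DB $31,694. Book value $221,862.
Year 2: DB = ⌊$221,862 × 125%/10⌋ = $27,732; SL = ⌊$213,662/9⌋ = $23,740 → take DB $27,732. Book value $194,130.
Year 3: DB = ⌊$194,130 × 125%/10⌋ = $24,266; SL = ⌊$185,930/8⌋ = $23,241 → take DB $24,266. Book value $169,864.
Year 4: DB = ⌊$169,864 × 125%/10⌋ = $21,233; SL = ⌊$161,664/7⌋ = $23,094 → take SL $23,094. Book value $146,770.
Year 5: DB = ⌊$146,770 × 125%/10⌋ = $18,346; SL = ⌊$138,570/6⌋ = $23,095 → take SL $23,095. Book value $123,675.
Year 6: DB = ⌊$123,675 × 125%/10⌋ = $15,459; SL = ⌊$115,475/5⌋ = $23,095 → take SL $23,095. Book value $100,580.
Year 7: DB = ⌊$100,580 × 125%/10⌋ = $12,572; SL = ⌊$92,380/4⌋ = $23,095 → take SL $23,095. Book value $77,485.
Year 8: DB = ⌊$77,485 × 125%/10⌋ = $9,685; SL = ⌊$69,285/3⌋ = $23,095 → take SL $23,095. Book value $54,390.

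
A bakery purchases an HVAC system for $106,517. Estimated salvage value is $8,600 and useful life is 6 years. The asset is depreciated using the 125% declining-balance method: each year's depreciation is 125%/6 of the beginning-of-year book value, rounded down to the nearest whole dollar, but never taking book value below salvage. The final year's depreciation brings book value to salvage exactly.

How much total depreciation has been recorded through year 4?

$64,676

Depreciable base = $106,517 − $8,600 = $97,917.
Year 1: ⌊$106,517 × 125%/6⌋ = $22,191. Book value $84,326.
Year 2: ⌊$84,326 × 125%/6⌋ = $17,567. Book value $66,759.
Year 3: ⌊$66,759 × 125%/6⌋ = $13,908. Book value $52,851.
Year 4: ⌊$52,851 × 125%/6⌋ = $11,010. Book value $41,841.
Accumulated through year 4 = $106,517 − $41,841 = $64,676.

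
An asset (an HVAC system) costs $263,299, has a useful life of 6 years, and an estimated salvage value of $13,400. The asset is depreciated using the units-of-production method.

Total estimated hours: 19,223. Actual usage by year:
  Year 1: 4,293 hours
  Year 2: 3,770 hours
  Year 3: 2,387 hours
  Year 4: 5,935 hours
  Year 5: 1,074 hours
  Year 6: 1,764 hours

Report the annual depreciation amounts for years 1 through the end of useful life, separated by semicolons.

$55,809; $49,010; $31,031; $77,155; $13,962; $22,932

Depreciable base = $263,299 − $13,400 = $249,899.
Rate = $249,899 / 19,223 hours = $13 per hour.
Year 1: 4,293 × $13 = $55,809. Book value $207,490.
Year 2: 3,770 × $13 = $49,010. Book value $158,480.
Year 3: 2,387 × $13 = $31,031. Book value $127,449.
Year 4: 5,935 × $13 = $77,155. Book value $50,294.
Year 5: 1,074 × $13 = $13,962. Book value $36,332.
Year 6: 1,764 × $13 = $22,932. Book value $13,400.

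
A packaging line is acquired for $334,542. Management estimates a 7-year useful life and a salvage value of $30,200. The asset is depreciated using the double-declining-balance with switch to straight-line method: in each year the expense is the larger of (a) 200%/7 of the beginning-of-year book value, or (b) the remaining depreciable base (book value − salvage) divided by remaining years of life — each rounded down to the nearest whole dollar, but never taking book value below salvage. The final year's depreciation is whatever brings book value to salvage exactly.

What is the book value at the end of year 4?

Depreciable base = $334,542 − $30,200 = $304,342.
Year 1: DB = ⌊$334,542 × 200%/7⌋ = $95,583; SL = ⌊$304,342/7⌋ = $43,477 → take DB $95,583. Book value $238,959.
Year 2: DB = ⌊$238,959 × 200%/7⌋ = $68,274; SL = ⌊$208,759/6⌋ = $34,793 → take DB $68,274. Book value $170,685.
Year 3: DB = ⌊$170,685 × 200%/7⌋ = $48,767; SL = ⌊$140,485/5⌋ = $28,097 → take DB $48,767. Book value $121,918.
Year 4: DB = ⌊$121,918 × 200%/7⌋ = $34,833; SL = ⌊$91,718/4⌋ = $22,929 → take DB $34,833. Book value $87,085.

$87,085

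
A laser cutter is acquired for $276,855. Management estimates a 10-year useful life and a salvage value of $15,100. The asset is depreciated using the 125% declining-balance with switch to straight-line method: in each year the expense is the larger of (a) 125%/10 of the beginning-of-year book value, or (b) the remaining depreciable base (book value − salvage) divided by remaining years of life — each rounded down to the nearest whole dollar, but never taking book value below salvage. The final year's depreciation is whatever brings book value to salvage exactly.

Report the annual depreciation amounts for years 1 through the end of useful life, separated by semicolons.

$34,606; $30,281; $26,496; $24,338; $24,339; $24,339; $24,339; $24,339; $24,339; $24,339

Depreciable base = $276,855 − $15,100 = $261,755.
Year 1: DB = ⌊$276,855 × 125%/10⌋ = $34,606; SL = ⌊$261,755/10⌋ = $26,175 → take DB $34,606. Book value $242,249.
Year 2: DB = ⌊$242,249 × 125%/10⌋ = $30,281; SL = ⌊$227,149/9⌋ = $25,238 → take DB $30,281. Book value $211,968.
Year 3: DB = ⌊$211,968 × 125%/10⌋ = $26,496; SL = ⌊$196,868/8⌋ = $24,608 → take DB $26,496. Book value $185,472.
Year 4: DB = ⌊$185,472 × 125%/10⌋ = $23,184; SL = ⌊$170,372/7⌋ = $24,338 → take SL $24,338. Book value $161,134.
Year 5: DB = ⌊$161,134 × 125%/10⌋ = $20,141; SL = ⌊$146,034/6⌋ = $24,339 → take SL $24,339. Book value $136,795.
Year 6: DB = ⌊$136,795 × 125%/10⌋ = $17,099; SL = ⌊$121,695/5⌋ = $24,339 → take SL $24,339. Book value $112,456.
Year 7: DB = ⌊$112,456 × 125%/10⌋ = $14,057; SL = ⌊$97,356/4⌋ = $24,339 → take SL $24,339. Book value $88,117.
Year 8: DB = ⌊$88,117 × 125%/10⌋ = $11,014; SL = ⌊$73,017/3⌋ = $24,339 → take SL $24,339. Book value $63,778.
Year 9: DB = ⌊$63,778 × 125%/10⌋ = $7,972; SL = ⌊$48,678/2⌋ = $24,339 → take SL $24,339. Book value $39,439.
Year 10 (final): $39,439 − $15,100 = $24,339. Book value $15,100.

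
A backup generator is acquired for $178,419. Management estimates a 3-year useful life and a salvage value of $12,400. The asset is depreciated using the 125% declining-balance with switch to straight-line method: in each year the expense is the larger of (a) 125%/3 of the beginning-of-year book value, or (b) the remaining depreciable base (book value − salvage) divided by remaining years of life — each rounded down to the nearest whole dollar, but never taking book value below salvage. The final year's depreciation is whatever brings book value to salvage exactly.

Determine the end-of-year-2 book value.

Depreciable base = $178,419 − $12,400 = $166,019.
Year 1: DB = ⌊$178,419 × 125%/3⌋ = $74,341; SL = ⌊$166,019/3⌋ = $55,339 → take DB $74,341. Book value $104,078.
Year 2: DB = ⌊$104,078 × 125%/3⌋ = $43,365; SL = ⌊$91,678/2⌋ = $45,839 → take SL $45,839. Book value $58,239.

$58,239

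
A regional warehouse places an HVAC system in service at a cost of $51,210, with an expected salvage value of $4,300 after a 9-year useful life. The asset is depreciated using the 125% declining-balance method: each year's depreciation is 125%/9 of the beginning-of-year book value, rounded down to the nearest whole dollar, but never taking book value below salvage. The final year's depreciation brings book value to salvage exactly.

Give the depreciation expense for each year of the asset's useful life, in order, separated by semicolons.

Depreciable base = $51,210 − $4,300 = $46,910.
Year 1: ⌊$51,210 × 125%/9⌋ = $7,112. Book value $44,098.
Year 2: ⌊$44,098 × 125%/9⌋ = $6,124. Book value $37,974.
Year 3: ⌊$37,974 × 125%/9⌋ = $5,274. Book value $32,700.
Year 4: ⌊$32,700 × 125%/9⌋ = $4,541. Book value $28,159.
Year 5: ⌊$28,159 × 125%/9⌋ = $3,910. Book value $24,249.
Year 6: ⌊$24,249 × 125%/9⌋ = $3,367. Book value $20,882.
Year 7: ⌊$20,882 × 125%/9⌋ = $2,900. Book value $17,982.
Year 8: ⌊$17,982 × 125%/9⌋ = $2,497. Book value $15,485.
Year 9 (final): $15,485 − $4,300 = $11,185. Book value $4,300.

$7,112; $6,124; $5,274; $4,541; $3,910; $3,367; $2,900; $2,497; $11,185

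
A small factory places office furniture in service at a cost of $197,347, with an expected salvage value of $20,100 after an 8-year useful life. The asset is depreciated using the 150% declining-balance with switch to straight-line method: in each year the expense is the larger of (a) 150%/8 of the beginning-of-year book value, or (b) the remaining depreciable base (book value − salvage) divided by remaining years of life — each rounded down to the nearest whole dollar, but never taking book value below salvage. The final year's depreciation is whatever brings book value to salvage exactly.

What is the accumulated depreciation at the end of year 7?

Depreciable base = $197,347 − $20,100 = $177,247.
Year 1: DB = ⌊$197,347 × 150%/8⌋ = $37,002; SL = ⌊$177,247/8⌋ = $22,155 → take DB $37,002. Book value $160,345.
Year 2: DB = ⌊$160,345 × 150%/8⌋ = $30,064; SL = ⌊$140,245/7⌋ = $20,035 → take DB $30,064. Book value $130,281.
Year 3: DB = ⌊$130,281 × 150%/8⌋ = $24,427; SL = ⌊$110,181/6⌋ = $18,363 → take DB $24,427. Book value $105,854.
Year 4: DB = ⌊$105,854 × 150%/8⌋ = $19,847; SL = ⌊$85,754/5⌋ = $17,150 → take DB $19,847. Book value $86,007.
Year 5: DB = ⌊$86,007 × 150%/8⌋ = $16,126; SL = ⌊$65,907/4⌋ = $16,476 → take SL $16,476. Book value $69,531.
Year 6: DB = ⌊$69,531 × 150%/8⌋ = $13,037; SL = ⌊$49,431/3⌋ = $16,477 → take SL $16,477. Book value $53,054.
Year 7: DB = ⌊$53,054 × 150%/8⌋ = $9,947; SL = ⌊$32,954/2⌋ = $16,477 → take SL $16,477. Book value $36,577.
Accumulated through year 7 = $197,347 − $36,577 = $160,770.

$160,770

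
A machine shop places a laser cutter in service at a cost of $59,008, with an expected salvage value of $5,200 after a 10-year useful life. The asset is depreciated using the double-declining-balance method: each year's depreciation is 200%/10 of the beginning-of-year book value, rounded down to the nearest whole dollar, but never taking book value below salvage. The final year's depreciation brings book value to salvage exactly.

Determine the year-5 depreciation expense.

Depreciable base = $59,008 − $5,200 = $53,808.
Year 1: ⌊$59,008 × 200%/10⌋ = $11,801. Book value $47,207.
Year 2: ⌊$47,207 × 200%/10⌋ = $9,441. Book value $37,766.
Year 3: ⌊$37,766 × 200%/10⌋ = $7,553. Book value $30,213.
Year 4: ⌊$30,213 × 200%/10⌋ = $6,042. Book value $24,171.
Year 5: ⌊$24,171 × 200%/10⌋ = $4,834. Book value $19,337.

$4,834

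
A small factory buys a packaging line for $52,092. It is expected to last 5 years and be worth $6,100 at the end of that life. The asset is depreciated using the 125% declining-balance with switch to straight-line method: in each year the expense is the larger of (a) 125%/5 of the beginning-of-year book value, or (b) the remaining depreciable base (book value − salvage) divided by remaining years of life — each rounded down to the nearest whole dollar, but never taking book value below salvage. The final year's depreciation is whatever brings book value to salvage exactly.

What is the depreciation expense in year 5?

Depreciable base = $52,092 − $6,100 = $45,992.
Year 1: DB = ⌊$52,092 × 125%/5⌋ = $13,023; SL = ⌊$45,992/5⌋ = $9,198 → take DB $13,023. Book value $39,069.
Year 2: DB = ⌊$39,069 × 125%/5⌋ = $9,767; SL = ⌊$32,969/4⌋ = $8,242 → take DB $9,767. Book value $29,302.
Year 3: DB = ⌊$29,302 × 125%/5⌋ = $7,325; SL = ⌊$23,202/3⌋ = $7,734 → take SL $7,734. Book value $21,568.
Year 4: DB = ⌊$21,568 × 125%/5⌋ = $5,392; SL = ⌊$15,468/2⌋ = $7,734 → take SL $7,734. Book value $13,834.
Year 5 (final): $13,834 − $6,100 = $7,734. Book value $6,100.

$7,734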